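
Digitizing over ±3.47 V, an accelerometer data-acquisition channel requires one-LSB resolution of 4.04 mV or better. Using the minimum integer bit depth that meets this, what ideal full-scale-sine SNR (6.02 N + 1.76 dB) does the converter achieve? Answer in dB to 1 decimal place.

Range = 3.47 − (-3.47) = 6.94 V.
6.94 V / 4.04 mV = 1718. Since 2^10 = 1024 and 2^11 = 2048, N = 11.
6.02(11) + 1.76 = 67.98 dB.

68.0 dB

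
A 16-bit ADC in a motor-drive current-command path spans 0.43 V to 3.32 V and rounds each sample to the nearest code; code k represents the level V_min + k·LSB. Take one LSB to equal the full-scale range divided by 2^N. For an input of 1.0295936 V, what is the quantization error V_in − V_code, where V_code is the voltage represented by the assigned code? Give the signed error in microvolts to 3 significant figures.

−5.55 µV

Range = 3.32 − (0.43) = 2.89 V. LSB = 2.89 V / 2^16 ≈ 44.10 µV.
(1.0295936 − (0.43)) / LSB = 0.5995936 × 65536/2.89 = 13596.8741. Nearest integer: k = 13597.
V_code = 0.43 + (13597/65536) × 2.89 = 1.0295991516 V.
e = 1.0295936 − (1.0295991516) = −5.55 µV.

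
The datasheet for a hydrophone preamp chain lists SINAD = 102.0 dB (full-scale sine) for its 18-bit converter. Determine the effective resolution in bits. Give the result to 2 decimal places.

Inverting SNR = 6.02 N + 1.76: N_eff = (102.0 − 1.76)/6.02 = 16.6512.

16.65 bits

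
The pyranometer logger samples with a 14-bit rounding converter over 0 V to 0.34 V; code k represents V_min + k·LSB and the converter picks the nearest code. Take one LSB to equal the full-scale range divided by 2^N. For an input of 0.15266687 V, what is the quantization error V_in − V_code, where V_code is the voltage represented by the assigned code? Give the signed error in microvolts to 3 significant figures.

Span = 0.34 V. LSB = 0.34 V / 2^14 ≈ 20.75 µV.
(0.15266687 − (0)) / LSB = 0.15266687 × 16384/0.34 = 7356.7471. Nearest integer: k = 7357.
Reconstructed level: 0 + 7357 × 0.34/16384 V = 0.15267211914 V.
V_in − V_code = 0.15266687 − (0.15267211914) = −5.25 µV.

−5.25 µV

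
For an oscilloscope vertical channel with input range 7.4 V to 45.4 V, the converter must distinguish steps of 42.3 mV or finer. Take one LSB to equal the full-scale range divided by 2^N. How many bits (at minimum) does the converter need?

Span: 45.4 V − (7.4 V) = 38 V.
Need 2^N ≥ 38 V / 42.3 mV = 898.3 → N_min = 10.

10 bits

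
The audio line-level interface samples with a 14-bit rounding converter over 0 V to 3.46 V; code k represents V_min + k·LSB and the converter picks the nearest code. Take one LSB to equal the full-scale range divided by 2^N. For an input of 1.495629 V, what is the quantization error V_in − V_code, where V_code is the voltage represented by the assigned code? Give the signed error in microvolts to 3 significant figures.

+40.6 µV

V_FS = 3.46 V. LSB = 3.46 V / 2^14 ≈ 211.2 µV.
Position in LSBs: (1.495629 − (0)) × 16384/3.46 = 7082.1924; rounding gives k = 7082.
Reconstructed level: 0 + 7082 × 3.46/16384 V = 1.4955883789 V.
Error = V_in − V_code = 1.495629 − (1.4955883789) = +40.6 µV.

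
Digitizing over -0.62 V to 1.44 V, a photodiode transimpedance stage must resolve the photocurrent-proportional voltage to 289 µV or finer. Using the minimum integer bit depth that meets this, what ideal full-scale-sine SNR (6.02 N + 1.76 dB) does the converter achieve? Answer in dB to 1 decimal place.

80.0 dB

The full-scale span is 1.44 − (-0.62) = 2.06 V.
Levels needed ≥ 2.06/289 µV = 7128. 2^13 = 8192 suffices, so N_min = 13.
6.02(13) + 1.76 = 80.02 dB.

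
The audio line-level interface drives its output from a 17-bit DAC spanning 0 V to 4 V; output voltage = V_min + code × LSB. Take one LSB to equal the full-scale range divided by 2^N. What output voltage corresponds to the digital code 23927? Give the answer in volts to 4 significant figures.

Range is 4 V. LSB = 4 V / 2^17.
Output = V_min + (23927/131072) × range = 0 + 0.182549 × 4 V
      = 0 + 0.730194 = 0.730194 V.

0.7302 V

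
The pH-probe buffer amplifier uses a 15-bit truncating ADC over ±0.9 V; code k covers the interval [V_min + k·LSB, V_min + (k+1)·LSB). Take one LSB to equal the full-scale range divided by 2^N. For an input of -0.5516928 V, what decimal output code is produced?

The full-scale span is 0.9 − (-0.9) = 1.8 V. LSB = 1.8 V / 2^15 ≈ 54.93 µV.
V_in − V_min = -0.5516928 − (-0.9) = 0.3483072 V.
Divide by LSB: 0.3483072 × 32768/1.8 = 6340.7391.
Truncating gives code 6340.

6340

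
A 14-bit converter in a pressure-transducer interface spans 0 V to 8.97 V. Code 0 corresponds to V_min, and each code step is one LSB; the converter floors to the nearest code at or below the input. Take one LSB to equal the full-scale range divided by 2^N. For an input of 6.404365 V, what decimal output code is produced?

11697

Full-scale range = 8.97 V. LSB = 8.97 V / 2^14 ≈ 0.5475 mV.
(V_in − V_min) × 2^14/range = (6.404365 − (0)) × 16384/8.97 = 11697.783.
Floor → code = 11697.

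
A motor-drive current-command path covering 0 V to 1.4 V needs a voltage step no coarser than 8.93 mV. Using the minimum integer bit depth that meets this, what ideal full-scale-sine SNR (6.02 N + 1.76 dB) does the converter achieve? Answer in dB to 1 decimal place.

49.9 dB

Span = 1.4 V.
Need 2^N ≥ 1.4 V / 8.93 mV = 156.8 → N_min = 8.
Ideal SNR at N = 8: 6.02·8 + 1.76 = 49.9 dB.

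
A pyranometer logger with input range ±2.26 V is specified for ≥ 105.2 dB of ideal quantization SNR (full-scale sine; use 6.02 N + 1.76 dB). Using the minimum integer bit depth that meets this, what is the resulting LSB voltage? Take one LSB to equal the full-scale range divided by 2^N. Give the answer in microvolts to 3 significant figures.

Span: 2.26 V − (-2.26 V) = 4.52 V.
6.02 N + 1.76 ≥ 105.2 gives N ≥ 17.183, so the minimum integer is 18.
Step size = 4.52/262144 V = 17.2 µV.

17.2 µV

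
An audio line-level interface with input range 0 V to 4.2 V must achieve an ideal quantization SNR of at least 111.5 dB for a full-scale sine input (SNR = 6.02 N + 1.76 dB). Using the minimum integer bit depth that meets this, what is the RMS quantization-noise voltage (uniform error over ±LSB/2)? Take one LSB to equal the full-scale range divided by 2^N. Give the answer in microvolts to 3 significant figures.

2.31 µV

Full-scale range = 4.2 V.
6.02 N + 1.76 ≥ 111.5 gives N ≥ 18.229, so the minimum integer is 19.
LSB = 4.2 V ÷ 2^19 = 4.2/524288 V = 8.0109 µV.
RMS noise = LSB/√12 = 2.31 µV.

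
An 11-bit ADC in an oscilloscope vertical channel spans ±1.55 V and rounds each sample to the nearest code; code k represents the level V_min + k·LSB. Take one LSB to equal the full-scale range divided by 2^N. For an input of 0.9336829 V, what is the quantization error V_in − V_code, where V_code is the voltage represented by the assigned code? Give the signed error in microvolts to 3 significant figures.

−253 µV

Full-scale range = 1.55 V − (-1.55 V) = 3.1 V. LSB = 3.1 V / 2^11 ≈ 1.514 mV.
(0.9336829 − (-1.55)) / LSB = 2.4836829 × 2048/3.1 = 1640.8331. Nearest integer: k = 1641.
V_code = -1.55 + (1641/2048) × 3.1 = 0.9339355469 V.
Error = V_in − V_code = 0.9336829 − (0.9339355469) = −253 µV.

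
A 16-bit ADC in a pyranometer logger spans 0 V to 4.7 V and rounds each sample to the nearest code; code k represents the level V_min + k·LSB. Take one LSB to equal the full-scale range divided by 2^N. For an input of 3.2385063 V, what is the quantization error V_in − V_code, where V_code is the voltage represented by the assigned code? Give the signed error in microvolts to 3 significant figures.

V_FS = 4.7 V. LSB = 4.7 V / 2^16 ≈ 71.72 µV.
(3.2385063 − (0)) / LSB = 3.2385063 × 65536/4.7 = 45157.1806. Nearest integer: k = 45157.
V_code = V_min + k × range/2^16 = 0 + 45157 × 4.7/65536 = 3.2384933472 V.
Error = V_in − V_code = 3.2385063 − (3.2384933472) = +13.0 µV.

+13.0 µV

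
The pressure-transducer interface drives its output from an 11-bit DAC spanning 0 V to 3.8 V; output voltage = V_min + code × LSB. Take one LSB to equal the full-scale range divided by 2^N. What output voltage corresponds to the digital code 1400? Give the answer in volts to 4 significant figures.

2.598 V

Range is 3.8 V. LSB = 3.8 V / 2^11.
V_out = 0 + 1400 × (3.8/2048) V
      = 0 + 2.59766 = 2.59766 V.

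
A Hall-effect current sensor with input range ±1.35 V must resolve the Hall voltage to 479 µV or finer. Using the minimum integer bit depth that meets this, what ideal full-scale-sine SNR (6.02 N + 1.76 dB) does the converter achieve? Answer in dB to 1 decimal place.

80.0 dB

Full-scale range = 1.35 V − (-1.35 V) = 2.7 V.
Required number of levels: 2.7/479 µV = 5636.7; smallest N with 2^N ≥ that is 13.
SNR = 6.02 × 13 + 1.76 = 80.02 dB.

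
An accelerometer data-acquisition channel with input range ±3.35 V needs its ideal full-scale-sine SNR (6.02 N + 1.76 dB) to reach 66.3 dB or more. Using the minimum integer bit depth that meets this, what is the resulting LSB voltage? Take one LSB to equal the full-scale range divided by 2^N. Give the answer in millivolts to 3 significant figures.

3.27 mV

Full-scale range = 3.35 V − (-3.35 V) = 6.7 V.
Required N = ⌈(66.3 − 1.76)/6.02⌉ = ⌈10.721⌉ = 11.
LSB = 6.7 V / 2^11 = 3.27 mV.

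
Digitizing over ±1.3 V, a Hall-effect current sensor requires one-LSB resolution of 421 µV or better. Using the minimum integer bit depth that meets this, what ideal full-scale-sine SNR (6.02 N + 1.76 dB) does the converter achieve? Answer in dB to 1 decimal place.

The full-scale span is 1.3 − (-1.3) = 2.6 V.
2.6 V / 421 µV = 6176. Since 2^12 = 4096 and 2^13 = 8192, N = 13.
6.02(13) + 1.76 = 80.02 dB.

80.0 dB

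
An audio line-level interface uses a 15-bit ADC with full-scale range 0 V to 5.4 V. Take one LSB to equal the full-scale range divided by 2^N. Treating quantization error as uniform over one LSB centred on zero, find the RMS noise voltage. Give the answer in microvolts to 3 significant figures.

Span = 5.4 V.
One LSB is 5.4 V / 32768 = 164.79 µV.
RMS of a uniform error over width LSB is LSB/√12 = 47.6 µV.

47.6 µV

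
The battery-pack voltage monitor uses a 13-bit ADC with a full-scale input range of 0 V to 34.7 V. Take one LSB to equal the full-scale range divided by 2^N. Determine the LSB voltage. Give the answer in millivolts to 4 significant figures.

4.236 mV

Full-scale range = 34.7 V.
Number of codes = 2^13 = 8192.
Step size = 34.7/8192 V = 4.236 mV.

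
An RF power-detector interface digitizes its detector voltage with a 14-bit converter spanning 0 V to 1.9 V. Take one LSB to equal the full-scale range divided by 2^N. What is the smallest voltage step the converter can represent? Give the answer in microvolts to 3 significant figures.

116 µV

Full-scale range = 1.9 V.
There are 2^14 = 16384 steps.
One LSB is 1.9 V / 16384 = 116 µV.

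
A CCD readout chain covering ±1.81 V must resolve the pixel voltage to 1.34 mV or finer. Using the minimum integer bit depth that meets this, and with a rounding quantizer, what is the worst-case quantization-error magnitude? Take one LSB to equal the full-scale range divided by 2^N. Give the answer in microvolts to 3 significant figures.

Full-scale range = 1.81 V − (-1.81 V) = 3.62 V.
Levels needed ≥ 3.62/1.34 mV = 2701. 2^12 = 4096 suffices, so N_min = 12.
LSB = 3.62 V / 2^12 = 0.88379 mV.
|e|_max = LSB/2 = 442 µV.

442 µV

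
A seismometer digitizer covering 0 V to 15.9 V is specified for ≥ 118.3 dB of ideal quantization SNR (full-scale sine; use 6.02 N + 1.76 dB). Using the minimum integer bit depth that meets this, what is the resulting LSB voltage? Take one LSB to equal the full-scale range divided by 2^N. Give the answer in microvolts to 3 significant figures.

15.2 µV

V_FS = 15.9 V.
6.02 N + 1.76 ≥ 118.3 gives N ≥ 19.359, so the minimum integer is 20.
Step size = 15.9/1048576 V = 15.2 µV.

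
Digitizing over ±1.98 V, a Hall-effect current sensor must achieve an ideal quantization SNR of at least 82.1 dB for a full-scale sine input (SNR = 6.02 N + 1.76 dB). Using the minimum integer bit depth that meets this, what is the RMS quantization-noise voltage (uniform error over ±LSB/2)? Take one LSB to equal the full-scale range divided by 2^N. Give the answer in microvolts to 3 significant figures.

69.8 µV

Full-scale range = 1.98 V − (-1.98 V) = 3.96 V.
6.02 N + 1.76 ≥ 82.1 gives N ≥ 13.346, so the minimum integer is 14.
Step size = 3.96/16384 V = 241.70 µV.
σ_q = LSB/√12 = 241.70 µV/3.4641 = 69.8 µV.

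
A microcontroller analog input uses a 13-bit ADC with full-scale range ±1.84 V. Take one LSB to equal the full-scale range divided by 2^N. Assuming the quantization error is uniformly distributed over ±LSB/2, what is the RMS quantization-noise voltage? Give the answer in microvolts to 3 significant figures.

130 µV

The full-scale span is 1.84 − (-1.84) = 3.68 V.
LSB = 3.68 V ÷ 2^13 = 3.68/8192 V = 449.22 µV.
For a uniform distribution on [−LSB/2, +LSB/2], V_rms = LSB/√12 = 449.22 µV/3.4641 = 130 µV.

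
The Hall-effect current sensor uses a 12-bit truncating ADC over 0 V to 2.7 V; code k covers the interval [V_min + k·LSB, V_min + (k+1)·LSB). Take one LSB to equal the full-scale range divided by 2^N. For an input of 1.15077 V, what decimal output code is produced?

1745

Full-scale range = 2.7 V. LSB = 2.7 V / 2^12 ≈ 0.6592 mV.
V_in − V_min = 1.15077 − (0) = 1.15077 V.
Divide by LSB: 1.15077 × 4096/2.7 = 1745.7607.
Truncating gives code 1745.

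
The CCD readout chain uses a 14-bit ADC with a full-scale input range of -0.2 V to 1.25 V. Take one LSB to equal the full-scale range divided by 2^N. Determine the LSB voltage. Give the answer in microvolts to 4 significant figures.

Span: 1.25 V − (-0.2 V) = 1.45 V.
Number of codes = 2^14 = 16384.
LSB = 1.45 V / 2^14 = 88.50 µV.

88.50 µV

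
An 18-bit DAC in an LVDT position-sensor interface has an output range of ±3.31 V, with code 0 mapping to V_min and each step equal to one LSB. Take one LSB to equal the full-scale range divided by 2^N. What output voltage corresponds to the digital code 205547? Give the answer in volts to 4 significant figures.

Full-scale range = 3.31 V − (-3.31 V) = 6.62 V. LSB = 6.62 V / 2^18.
V_out = -3.31 + 205547 × (6.62/262144) V
      = -3.31 V + 5.19074 V = 1.88074 V.

1.881 V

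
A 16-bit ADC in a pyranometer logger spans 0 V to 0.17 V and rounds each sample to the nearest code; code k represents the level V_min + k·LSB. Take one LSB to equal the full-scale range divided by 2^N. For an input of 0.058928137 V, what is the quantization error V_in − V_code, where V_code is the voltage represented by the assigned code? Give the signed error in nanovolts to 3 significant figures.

+372 nV

Full-scale range = 0.17 V. LSB = 0.17 V / 2^16 ≈ 2.594 µV.
(V_in − V_min)/LSB = (0.058928137 − (0)) × 65536/0.17 = 22717.1434 → nearest code k = 22717.
V_code = V_min + k × range/2^16 = 0 + 22717 × 0.17/65536 = 0.058927764893 V.
e = 0.058928137 − (0.058927764893) = +372 nV.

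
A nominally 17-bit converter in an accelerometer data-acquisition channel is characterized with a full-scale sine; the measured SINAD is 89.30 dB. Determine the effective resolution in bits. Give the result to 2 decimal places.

Inverting SNR = 6.02 N + 1.76: N_eff = (89.30 − 1.76)/6.02 = 14.5415.

14.54 bits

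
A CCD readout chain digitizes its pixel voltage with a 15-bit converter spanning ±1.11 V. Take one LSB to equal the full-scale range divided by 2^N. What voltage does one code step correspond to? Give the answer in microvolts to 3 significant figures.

67.7 µV

Range = 1.11 − (-1.11) = 2.22 V.
There are 2^15 = 32768 steps.
One LSB is 2.22 V / 32768 = 67.7 µV.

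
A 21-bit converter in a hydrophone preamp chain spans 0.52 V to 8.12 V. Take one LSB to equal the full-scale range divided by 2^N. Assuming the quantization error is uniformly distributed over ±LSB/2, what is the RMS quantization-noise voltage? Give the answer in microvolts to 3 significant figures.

1.05 µV

Range = 8.12 − (0.52) = 7.6 V.
LSB = 7.6 V ÷ 2^21 = 7.6/2097152 V = 3.6240 µV.
σ_q = LSB/√12 = 3.6240 µV/3.4641 = 1.05 µV.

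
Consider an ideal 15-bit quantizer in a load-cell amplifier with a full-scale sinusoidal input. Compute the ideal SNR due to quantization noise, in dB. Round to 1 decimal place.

6.02(15) + 1.76 = 90.30 + 1.76 = 92.06 dB.

92.1 dB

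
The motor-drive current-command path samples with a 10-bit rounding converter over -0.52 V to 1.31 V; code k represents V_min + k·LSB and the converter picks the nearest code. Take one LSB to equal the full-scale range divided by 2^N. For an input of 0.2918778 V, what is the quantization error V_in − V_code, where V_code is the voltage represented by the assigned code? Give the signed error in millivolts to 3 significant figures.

+0.530 mV

Range = 1.31 − (-0.52) = 1.83 V. LSB = 1.83 V / 2^10 ≈ 1.787 mV.
(V_in − V_min)/LSB = (0.2918778 − (-0.52)) × 1024/1.83 = 454.2966 → nearest code k = 454.
Reconstructed level: -0.52 + 454 × 1.83/1024 V = 0.2913476563 V.
e = 0.2918778 − (0.2913476563) = +0.530 mV.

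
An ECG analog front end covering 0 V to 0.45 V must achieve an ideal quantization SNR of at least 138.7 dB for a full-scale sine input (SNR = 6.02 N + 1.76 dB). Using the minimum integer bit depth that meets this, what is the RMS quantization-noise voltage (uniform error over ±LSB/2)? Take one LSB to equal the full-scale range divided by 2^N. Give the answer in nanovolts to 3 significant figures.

Span = 0.45 V.
Required N = ⌈(138.7 − 1.76)/6.02⌉ = ⌈22.748⌉ = 23.
Step size = 0.45/8388608 V = 53.644 nV.
RMS noise = LSB/√12 = 15.5 nV.

15.5 nV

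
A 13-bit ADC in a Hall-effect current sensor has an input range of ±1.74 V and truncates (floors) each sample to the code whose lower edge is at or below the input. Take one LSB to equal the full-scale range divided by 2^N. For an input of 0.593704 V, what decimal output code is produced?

5493

Range = 1.74 − (-1.74) = 3.48 V. LSB = 3.48 V / 2^13 ≈ 424.8 µV.
code = ⌊(V_in − V_min)/LSB⌋ = ⌊(V_in − V_min) × 2^13 / range⌋
     = ⌊(0.593704 − (-1.74)) × 8192 / 3.48⌋ = ⌊2.333704 × 8192/3.48⌋
     = ⌊5493.593⌋ = 5493.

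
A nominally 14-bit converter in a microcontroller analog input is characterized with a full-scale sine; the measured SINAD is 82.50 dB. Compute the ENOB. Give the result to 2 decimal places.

Inverting SNR = 6.02 N + 1.76: N_eff = (82.50 − 1.76)/6.02 = 13.4120.

13.41 bits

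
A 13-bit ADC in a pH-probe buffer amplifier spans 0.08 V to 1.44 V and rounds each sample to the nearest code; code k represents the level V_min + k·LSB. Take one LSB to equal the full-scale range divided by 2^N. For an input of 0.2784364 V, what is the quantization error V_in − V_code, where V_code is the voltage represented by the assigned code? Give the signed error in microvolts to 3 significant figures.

Span: 1.44 V − (0.08 V) = 1.36 V. LSB = 1.36 V / 2^13 ≈ 166.0 µV.
(0.2784364 − (0.08)) / LSB = 0.1984364 × 8192/1.36 = 1195.2875. Nearest integer: k = 1195.
Reconstructed level: 0.08 + 1195 × 1.36/8192 V = 0.2783886719 V.
V_in − V_code = 0.2784364 − (0.2783886719) = +47.7 µV.

+47.7 µV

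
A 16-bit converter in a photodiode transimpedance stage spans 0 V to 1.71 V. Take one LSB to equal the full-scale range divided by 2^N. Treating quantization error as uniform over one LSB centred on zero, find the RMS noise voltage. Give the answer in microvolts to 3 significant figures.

7.53 µV

Span = 1.71 V.
LSB = 1.71 V ÷ 2^16 = 1.71/65536 V = 26.093 µV.
RMS of a uniform error over width LSB is LSB/√12 = 7.53 µV.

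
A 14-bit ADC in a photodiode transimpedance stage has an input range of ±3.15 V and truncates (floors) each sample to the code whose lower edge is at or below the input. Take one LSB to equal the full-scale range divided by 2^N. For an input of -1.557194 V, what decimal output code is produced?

The full-scale span is 3.15 − (-3.15) = 6.3 V. LSB = 6.3 V / 2^14 ≈ 384.5 µV.
V_in − V_min = -1.557194 − (-3.15) = 1.592806 V.
Divide by LSB: 1.592806 × 16384/6.3 = 4142.3069.
Truncating gives code 4142.

4142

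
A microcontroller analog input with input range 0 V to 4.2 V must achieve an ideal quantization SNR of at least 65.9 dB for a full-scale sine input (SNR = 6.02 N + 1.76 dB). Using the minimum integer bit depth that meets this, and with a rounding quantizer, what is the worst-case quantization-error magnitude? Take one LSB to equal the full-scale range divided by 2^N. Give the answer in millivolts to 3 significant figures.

1.03 mV

Range is 4.2 V.
Solving 6.02 N ≥ 65.9 − 1.76: N ≥ 10.654. Round up → N = 11.
One LSB is 4.2 V / 2048 = 2.0508 mV.
|e|_max = LSB/2 = 1.03 mV.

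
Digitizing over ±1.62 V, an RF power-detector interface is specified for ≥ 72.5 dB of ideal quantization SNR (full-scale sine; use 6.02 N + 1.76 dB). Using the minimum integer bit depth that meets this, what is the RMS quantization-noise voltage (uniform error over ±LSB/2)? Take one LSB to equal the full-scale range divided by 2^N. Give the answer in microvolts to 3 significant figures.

Full-scale range = 1.62 V − (-1.62 V) = 3.24 V.
6.02 N + 1.76 ≥ 72.5 gives N ≥ 11.751, so the minimum integer is 12.
Step size = 3.24/4096 V = 0.79102 mV.
RMS noise = LSB/√12 = 228 µV.

228 µV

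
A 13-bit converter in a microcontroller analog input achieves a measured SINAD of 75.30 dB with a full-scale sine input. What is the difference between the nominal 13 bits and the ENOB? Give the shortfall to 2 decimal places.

ENOB = (SINAD − 1.76)/6.02 = (75.30 − 1.76)/6.02 = 12.2159 bits.
Shortfall = 13 − 12.2159 = 0.7841 bits.

0.78 bits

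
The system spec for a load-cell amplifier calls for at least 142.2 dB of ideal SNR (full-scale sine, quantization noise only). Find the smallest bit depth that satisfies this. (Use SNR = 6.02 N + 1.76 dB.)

24 bits

Required N = ⌈(142.2 − 1.76)/6.02⌉ = ⌈23.329⌉ = 24.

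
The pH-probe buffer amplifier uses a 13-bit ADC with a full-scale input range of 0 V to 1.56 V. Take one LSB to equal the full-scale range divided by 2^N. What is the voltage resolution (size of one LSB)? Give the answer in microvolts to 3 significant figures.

Range is 1.56 V.
There are 2^13 = 8192 steps.
LSB = 1.56 V / 2^13 = 190 µV.

190 µV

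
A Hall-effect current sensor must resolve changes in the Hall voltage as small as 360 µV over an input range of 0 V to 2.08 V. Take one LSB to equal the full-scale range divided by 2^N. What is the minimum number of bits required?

13 bits

Full-scale range = 2.08 V.
Need 2^N ≥ 2.08 V / 360 µV = 5778 → N_min = 13.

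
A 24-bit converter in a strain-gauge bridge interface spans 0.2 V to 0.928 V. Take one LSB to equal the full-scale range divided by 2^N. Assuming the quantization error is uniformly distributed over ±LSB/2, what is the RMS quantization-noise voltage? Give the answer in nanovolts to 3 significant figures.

12.5 nV

Span: 0.928 V − (0.2 V) = 0.728 V.
LSB = 0.728 V / 2^24 = 43.392 nV.
RMS of a uniform error over width LSB is LSB/√12 = 12.5 nV.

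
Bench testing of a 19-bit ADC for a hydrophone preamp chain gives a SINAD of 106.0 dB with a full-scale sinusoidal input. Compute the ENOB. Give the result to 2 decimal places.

17.32 bits

(106.0 − 1.76) / 6.02 = 104.24/6.02 = 17.3156 effective bits.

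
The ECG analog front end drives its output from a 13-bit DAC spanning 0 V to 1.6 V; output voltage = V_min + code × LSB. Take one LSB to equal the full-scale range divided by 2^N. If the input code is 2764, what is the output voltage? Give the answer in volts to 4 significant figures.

Span = 1.6 V. LSB = 1.6 V / 2^13.
V_out = V_min + code × LSB = 0 V + 2764 × 1.6 V / 8192
      = 0 V + 0.539844 V = 0.539844 V.

0.5398 V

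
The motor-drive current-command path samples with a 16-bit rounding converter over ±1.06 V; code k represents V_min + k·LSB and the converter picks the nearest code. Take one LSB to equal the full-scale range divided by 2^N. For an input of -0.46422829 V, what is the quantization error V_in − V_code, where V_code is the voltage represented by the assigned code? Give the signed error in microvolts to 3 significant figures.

+6.94 µV

Span: 1.06 V − (-1.06 V) = 2.12 V. LSB = 2.12 V / 2^16 ≈ 32.35 µV.
(V_in − V_min)/LSB = (-0.46422829 − (-1.06)) × 65536/2.12 = 18417.2145 → nearest code k = 18417.
Reconstructed level: -1.06 + 18417 × 2.12/65536 V = -0.46423522949 V.
e = -0.46422829 − (-0.46423522949) = +6.94 µV.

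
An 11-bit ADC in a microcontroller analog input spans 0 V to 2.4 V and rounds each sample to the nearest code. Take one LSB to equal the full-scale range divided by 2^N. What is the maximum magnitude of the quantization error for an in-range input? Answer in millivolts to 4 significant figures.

Span = 2.4 V.
LSB = 2.4 V ÷ 2^11 = 2.4/2048 V = 1.17188 mV.
Worst-case error for round-to-nearest is half an LSB: 0.5859 mV.

0.5859 mV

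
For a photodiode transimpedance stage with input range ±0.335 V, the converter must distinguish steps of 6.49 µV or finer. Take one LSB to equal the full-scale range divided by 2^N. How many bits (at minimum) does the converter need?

Span: 0.335 V − (-0.335 V) = 0.67 V.
Levels needed ≥ 0.67/6.49 µV = 103200. 2^17 = 131072 suffices, so N_min = 17.

17 bits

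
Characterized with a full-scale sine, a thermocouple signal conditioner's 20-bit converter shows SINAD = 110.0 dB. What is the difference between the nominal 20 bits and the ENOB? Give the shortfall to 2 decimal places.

N_eff = (110.0 − 1.76)/6.02 = 17.9801 bits.
Lost resolution: 20 − 17.9801 = 2.0199 bits.

2.02 bits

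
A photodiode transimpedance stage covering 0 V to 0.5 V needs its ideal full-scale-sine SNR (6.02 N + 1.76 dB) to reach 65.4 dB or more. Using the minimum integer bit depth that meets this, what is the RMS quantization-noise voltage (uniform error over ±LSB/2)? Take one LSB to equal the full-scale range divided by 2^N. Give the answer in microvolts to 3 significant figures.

70.5 µV

V_FS = 0.5 V.
6.02 N + 1.76 ≥ 65.4 gives N ≥ 10.571, so the minimum integer is 11.
One LSB is 0.5 V / 2048 = 244.14 µV.
RMS noise = LSB/√12 = 70.5 µV.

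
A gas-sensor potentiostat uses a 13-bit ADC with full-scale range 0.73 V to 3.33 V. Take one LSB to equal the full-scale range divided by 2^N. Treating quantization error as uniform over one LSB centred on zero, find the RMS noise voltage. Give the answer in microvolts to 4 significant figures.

91.62 µV

The full-scale span is 3.33 − (0.73) = 2.6 V.
LSB = 2.6 V ÷ 2^13 = 2.6/8192 V = 317.383 µV.
σ_q = LSB/√12 = 317.383 µV/3.4641 = 91.62 µV.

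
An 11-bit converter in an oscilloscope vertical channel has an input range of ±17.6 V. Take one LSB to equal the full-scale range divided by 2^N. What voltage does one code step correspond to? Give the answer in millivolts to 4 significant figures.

Range = 17.6 − (-17.6) = 35.2 V.
Number of codes = 2^11 = 2048.
LSB = 35.2 V ÷ 2^11 = 35.2/2048 V = 17.19 mV.

17.19 mV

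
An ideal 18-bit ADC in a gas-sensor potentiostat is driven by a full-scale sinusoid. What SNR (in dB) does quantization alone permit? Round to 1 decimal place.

6.02(18) + 1.76 = 108.36 + 1.76 = 110.12 dB.

110.1 dB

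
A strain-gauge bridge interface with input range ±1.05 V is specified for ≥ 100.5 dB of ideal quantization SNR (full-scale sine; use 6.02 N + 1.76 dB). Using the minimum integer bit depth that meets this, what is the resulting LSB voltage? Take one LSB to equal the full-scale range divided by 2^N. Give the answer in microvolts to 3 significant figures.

16.0 µV

The full-scale span is 1.05 − (-1.05) = 2.1 V.
Solving 6.02 N ≥ 100.5 − 1.76: N ≥ 16.402. Round up → N = 17.
Step size = 2.1/131072 V = 16.0 µV.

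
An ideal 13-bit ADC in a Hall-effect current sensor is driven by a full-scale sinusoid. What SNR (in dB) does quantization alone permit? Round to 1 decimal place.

80.0 dB

For an ideal N-bit converter with full-scale sine input, SNR = 6.02 N + 1.76 dB. SNR = 6.02 × 13 + 1.76 = 78.26 + 1.76 = 80.02 dB.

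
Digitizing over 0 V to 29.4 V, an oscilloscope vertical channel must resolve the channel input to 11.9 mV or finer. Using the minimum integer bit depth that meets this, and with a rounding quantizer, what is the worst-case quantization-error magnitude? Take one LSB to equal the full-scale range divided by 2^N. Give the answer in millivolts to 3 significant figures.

Range is 29.4 V.
Levels needed ≥ 29.4/11.9 mV = 2471. 2^12 = 4096 suffices, so N_min = 12.
One LSB is 29.4 V / 4096 = 7.1777 mV.
|e|_max = LSB/2 = 3.59 mV.

3.59 mV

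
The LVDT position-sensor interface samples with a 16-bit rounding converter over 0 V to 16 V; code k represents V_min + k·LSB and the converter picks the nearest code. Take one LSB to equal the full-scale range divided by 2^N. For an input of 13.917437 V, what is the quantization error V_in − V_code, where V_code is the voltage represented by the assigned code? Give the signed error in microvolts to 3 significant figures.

V_FS = 16 V. LSB = 16 V / 2^16 ≈ 244.1 µV.
Position in LSBs: (13.917437 − (0)) × 65536/16 = 57005.8220; rounding gives k = 57006.
V_code = V_min + k × range/2^16 = 0 + 57006 × 16/65536 = 13.917480469 V.
e = 13.917437 − (13.917480469) = −43.5 µV.

−43.5 µV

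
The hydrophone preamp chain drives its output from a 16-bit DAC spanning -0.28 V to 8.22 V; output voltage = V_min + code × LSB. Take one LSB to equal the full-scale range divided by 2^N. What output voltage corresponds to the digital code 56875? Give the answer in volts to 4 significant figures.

7.097 V

Range = 8.22 − (-0.28) = 8.5 V. LSB = 8.5 V / 2^16.
V_out = V_min + code × LSB = -0.28 V + 56875 × 8.5 V / 65536
      = -0.28 + 7.37667 = 7.09667 V.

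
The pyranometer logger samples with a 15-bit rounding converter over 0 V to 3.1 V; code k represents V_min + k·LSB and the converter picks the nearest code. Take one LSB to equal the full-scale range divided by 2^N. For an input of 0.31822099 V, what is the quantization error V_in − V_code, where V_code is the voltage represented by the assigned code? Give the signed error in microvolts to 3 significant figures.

−28.5 µV

Span = 3.1 V. LSB = 3.1 V / 2^15 ≈ 94.60 µV.
(0.31822099 − (0)) / LSB = 0.31822099 × 32768/3.1 = 3363.6985. Nearest integer: k = 3364.
Reconstructed level: 0 + 3364 × 3.1/32768 V = 0.31824951172 V.
e = 0.31822099 − (0.31824951172) = −28.5 µV.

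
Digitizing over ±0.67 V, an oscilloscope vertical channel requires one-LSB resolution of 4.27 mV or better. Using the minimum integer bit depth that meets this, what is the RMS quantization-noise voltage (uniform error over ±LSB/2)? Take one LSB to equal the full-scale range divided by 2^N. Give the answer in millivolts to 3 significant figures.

Span: 0.67 V − (-0.67 V) = 1.34 V.
Need 2^N ≥ 1.34 V / 4.27 mV = 313.8 → N_min = 9.
LSB = 1.34 V ÷ 2^9 = 1.34/512 V = 2.6172 mV.
V_rms = LSB/√12 = 0.756 mV.

0.756 mV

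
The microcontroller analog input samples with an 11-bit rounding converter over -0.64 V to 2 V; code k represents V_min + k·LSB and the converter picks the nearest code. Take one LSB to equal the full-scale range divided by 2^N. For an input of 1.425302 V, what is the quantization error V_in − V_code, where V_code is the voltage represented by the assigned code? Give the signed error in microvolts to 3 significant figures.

Full-scale range = 2 V − (-0.64 V) = 2.64 V. LSB = 2.64 V / 2^11 ≈ 1.289 mV.
(1.425302 − (-0.64)) / LSB = 2.065302 × 2048/2.64 = 1602.1737. Nearest integer: k = 1602.
V_code = V_min + k × range/2^11 = -0.64 + 1602 × 2.64/2048 = 1.425078125 V.
Error = V_in − V_code = 1.425302 − (1.425078125) = +224 µV.

+224 µV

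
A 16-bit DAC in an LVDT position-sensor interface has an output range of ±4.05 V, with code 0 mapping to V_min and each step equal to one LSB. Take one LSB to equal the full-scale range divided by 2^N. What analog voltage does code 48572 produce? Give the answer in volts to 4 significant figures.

Range = 4.05 − (-4.05) = 8.1 V. LSB = 8.1 V / 2^16.
V_out = -4.05 + 48572 × (8.1/65536) V
      = -4.05 + 6.00331 = 1.95331 V.

1.953 V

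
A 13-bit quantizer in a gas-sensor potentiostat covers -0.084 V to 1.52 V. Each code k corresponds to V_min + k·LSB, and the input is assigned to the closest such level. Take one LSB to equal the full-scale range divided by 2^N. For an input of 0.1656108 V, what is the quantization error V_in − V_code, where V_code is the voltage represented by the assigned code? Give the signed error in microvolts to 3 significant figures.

Range = 1.52 − (-0.084) = 1.604 V. LSB = 1.604 V / 2^13 ≈ 195.8 µV.
Position in LSBs: (0.1656108 − (-0.084)) × 8192/1.604 = 1274.8202; rounding gives k = 1275.
V_code = -0.084 + (1275/8192) × 1.604 = 0.1656459961 V.
e = 0.1656108 − (0.1656459961) = −35.2 µV.

−35.2 µV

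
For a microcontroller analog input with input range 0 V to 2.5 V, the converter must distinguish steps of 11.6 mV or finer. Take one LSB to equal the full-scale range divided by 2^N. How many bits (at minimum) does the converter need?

8 bits

V_FS = 2.5 V.
Required number of levels: 2.5/11.6 mV = 215.52; smallest N with 2^N ≥ that is 8.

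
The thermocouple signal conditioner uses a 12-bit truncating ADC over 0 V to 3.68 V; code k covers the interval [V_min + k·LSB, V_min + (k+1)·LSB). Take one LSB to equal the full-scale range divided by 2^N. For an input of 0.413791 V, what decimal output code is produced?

Full-scale range = 3.68 V. LSB = 3.68 V / 2^12 ≈ 0.8984 mV.
V_in − V_min = 0.413791 − (0) = 0.413791 V.
Divide by LSB: 0.413791 × 4096/3.68 = 460.5674.
Truncating gives code 460.

460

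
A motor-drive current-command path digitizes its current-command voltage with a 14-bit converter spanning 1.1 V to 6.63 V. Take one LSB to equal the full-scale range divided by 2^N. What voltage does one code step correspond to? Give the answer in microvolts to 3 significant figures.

338 µV

Range = 6.63 − (1.1) = 5.53 V.
2^14 = 16384 levels.
LSB = 5.53 V / 2^14 = 338 µV.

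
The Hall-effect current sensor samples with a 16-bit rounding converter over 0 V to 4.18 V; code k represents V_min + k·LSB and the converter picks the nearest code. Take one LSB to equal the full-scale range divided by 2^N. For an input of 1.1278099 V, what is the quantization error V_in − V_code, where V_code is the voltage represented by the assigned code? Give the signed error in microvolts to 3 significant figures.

Full-scale range = 4.18 V. LSB = 4.18 V / 2^16 ≈ 63.78 µV.
(V_in − V_min)/LSB = (1.1278099 − (0)) × 65536/4.18 = 17682.3324 → nearest code k = 17682.
V_code = 0 + (17682/65536) × 4.18 = 1.1277886963 V.
e = 1.1278099 − (1.1277886963) = +21.2 µV.

+21.2 µV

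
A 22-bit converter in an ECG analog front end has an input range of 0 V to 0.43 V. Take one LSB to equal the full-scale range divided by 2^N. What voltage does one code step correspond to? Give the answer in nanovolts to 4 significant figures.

102.5 nV

V_FS = 0.43 V.
Number of codes = 2^22 = 4194304.
LSB = 0.43 V / 2^22 = 102.5 nV.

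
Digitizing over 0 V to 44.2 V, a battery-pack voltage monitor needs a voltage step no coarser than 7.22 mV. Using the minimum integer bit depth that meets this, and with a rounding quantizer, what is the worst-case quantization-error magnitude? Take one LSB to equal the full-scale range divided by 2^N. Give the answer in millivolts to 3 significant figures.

2.70 mV

Range is 44.2 V.
Levels needed ≥ 44.2/7.22 mV = 6122. 2^13 = 8192 suffices, so N_min = 13.
LSB = 44.2 V ÷ 2^13 = 44.2/8192 V = 5.3955 mV.
Max error for round-to-nearest is LSB/2 = 2.70 mV.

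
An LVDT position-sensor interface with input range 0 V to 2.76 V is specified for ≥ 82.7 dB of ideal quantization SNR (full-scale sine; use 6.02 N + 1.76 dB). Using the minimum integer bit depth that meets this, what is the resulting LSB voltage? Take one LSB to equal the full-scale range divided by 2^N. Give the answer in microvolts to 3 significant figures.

Range is 2.76 V.
Solving 6.02 N ≥ 82.7 − 1.76: N ≥ 13.445. Round up → N = 14.
One LSB is 2.76 V / 16384 = 168 µV.

168 µV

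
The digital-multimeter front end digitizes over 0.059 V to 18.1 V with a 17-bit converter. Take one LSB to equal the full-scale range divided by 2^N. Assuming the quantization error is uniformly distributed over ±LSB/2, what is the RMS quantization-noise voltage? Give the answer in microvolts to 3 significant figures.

Full-scale range = 18.1 V − (0.059 V) = 18.041 V.
Step size = 18.041/131072 V = 137.64 µV.
V_rms = LSB/√12 = 137.64 µV / √12 = 39.7 µV.

39.7 µV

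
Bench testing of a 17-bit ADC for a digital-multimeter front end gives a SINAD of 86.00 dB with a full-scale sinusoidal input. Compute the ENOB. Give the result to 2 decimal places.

13.99 bits

Inverting SNR = 6.02 N + 1.76: N_eff = (86.00 − 1.76)/6.02 = 13.9934.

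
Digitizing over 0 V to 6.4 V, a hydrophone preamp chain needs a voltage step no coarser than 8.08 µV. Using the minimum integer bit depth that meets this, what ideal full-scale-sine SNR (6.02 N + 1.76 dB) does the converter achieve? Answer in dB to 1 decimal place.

122.2 dB

Range is 6.4 V.
Need 2^N ≥ 6.4 V / 8.08 µV = 792100 → N_min = 20.
Ideal SNR at N = 20: 6.02·20 + 1.76 = 122.2 dB.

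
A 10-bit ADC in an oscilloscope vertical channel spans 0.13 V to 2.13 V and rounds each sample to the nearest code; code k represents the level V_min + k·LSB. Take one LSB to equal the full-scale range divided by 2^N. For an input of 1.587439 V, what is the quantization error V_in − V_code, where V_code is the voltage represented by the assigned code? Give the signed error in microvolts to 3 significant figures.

The full-scale span is 2.13 − (0.13) = 2 V. LSB = 2 V / 2^10 ≈ 1.953 mV.
Position in LSBs: (1.587439 − (0.13)) × 1024/2 = 746.2088; rounding gives k = 746.
V_code = 0.13 + (746/1024) × 2 = 1.587031250 V.
e = 1.587439 − (1.587031250) = +408 µV.

+408 µV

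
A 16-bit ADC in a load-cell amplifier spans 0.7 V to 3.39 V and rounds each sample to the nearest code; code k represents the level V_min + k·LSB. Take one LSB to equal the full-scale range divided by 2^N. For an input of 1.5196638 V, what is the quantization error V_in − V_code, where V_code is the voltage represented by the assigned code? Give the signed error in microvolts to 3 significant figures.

+13.4 µV

Full-scale range = 3.39 V − (0.7 V) = 2.69 V. LSB = 2.69 V / 2^16 ≈ 41.05 µV.
Position in LSBs: (1.5196638 − (0.7)) × 65536/2.69 = 19969.3259; rounding gives k = 19969.
V_code = 0.7 + (19969/65536) × 2.69 = 1.5196504211 V.
Error = V_in − V_code = 1.5196638 − (1.5196504211) = +13.4 µV.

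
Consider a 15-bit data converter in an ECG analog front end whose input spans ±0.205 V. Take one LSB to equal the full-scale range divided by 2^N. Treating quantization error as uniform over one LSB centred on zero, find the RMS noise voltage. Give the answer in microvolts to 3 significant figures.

Full-scale range = 0.205 V − (-0.205 V) = 0.41 V.
LSB = 0.41 V / 2^15 = 12.512 µV.
σ_q = LSB/√12 = 12.512 µV/3.4641 = 3.61 µV.

3.61 µV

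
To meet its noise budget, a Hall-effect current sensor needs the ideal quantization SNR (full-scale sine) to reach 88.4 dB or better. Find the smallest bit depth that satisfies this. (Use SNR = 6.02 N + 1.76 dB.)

15 bits

6.02 N + 1.76 ≥ 88.4 gives N ≥ 14.392, so the minimum integer is 15.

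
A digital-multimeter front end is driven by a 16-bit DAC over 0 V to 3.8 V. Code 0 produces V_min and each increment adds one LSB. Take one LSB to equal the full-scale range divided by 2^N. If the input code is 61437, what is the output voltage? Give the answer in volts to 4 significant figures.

Range is 3.8 V. LSB = 3.8 V / 2^16.
Output = V_min + (61437/65536) × range = 0 + 0.937454 × 3.8 V
      = 0 V + 3.56233 V = 3.56233 V.

3.562 V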